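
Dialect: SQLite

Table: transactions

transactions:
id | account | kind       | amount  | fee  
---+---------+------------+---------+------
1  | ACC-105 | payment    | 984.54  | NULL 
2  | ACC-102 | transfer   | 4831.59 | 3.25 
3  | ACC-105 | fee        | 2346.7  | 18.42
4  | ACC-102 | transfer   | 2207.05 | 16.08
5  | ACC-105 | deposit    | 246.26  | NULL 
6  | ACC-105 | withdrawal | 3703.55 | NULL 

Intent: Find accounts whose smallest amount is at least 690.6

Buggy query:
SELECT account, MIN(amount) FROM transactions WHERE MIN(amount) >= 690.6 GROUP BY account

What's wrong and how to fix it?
Bug: MIN() in WHERE is a misuse of aggregate

Fix: Use HAVING for the per-group MIN condition

Corrected query:
SELECT account, MIN(amount) FROM transactions GROUP BY account HAVING MIN(amount) >= 690.6

Result:
account | MIN(amount)
--------+------------
ACC-102 | 2207.05    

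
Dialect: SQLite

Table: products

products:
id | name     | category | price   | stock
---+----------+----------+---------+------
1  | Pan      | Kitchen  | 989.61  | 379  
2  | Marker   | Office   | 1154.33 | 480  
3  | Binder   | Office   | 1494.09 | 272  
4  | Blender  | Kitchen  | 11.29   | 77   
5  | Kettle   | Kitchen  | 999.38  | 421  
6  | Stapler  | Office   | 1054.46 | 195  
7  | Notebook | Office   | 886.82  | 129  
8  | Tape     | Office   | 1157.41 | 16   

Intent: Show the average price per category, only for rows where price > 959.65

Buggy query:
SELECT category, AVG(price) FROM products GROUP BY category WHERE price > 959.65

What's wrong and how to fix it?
Bug: WHERE cannot follow GROUP BY

Fix: Place WHERE between FROM and GROUP BY

Corrected query:
SELECT category, AVG(price) FROM products WHERE price > 959.65 GROUP BY category

Result:
category | AVG(price)
---------+-----------
Kitchen  | 994.495   
Office   | 1215.0725 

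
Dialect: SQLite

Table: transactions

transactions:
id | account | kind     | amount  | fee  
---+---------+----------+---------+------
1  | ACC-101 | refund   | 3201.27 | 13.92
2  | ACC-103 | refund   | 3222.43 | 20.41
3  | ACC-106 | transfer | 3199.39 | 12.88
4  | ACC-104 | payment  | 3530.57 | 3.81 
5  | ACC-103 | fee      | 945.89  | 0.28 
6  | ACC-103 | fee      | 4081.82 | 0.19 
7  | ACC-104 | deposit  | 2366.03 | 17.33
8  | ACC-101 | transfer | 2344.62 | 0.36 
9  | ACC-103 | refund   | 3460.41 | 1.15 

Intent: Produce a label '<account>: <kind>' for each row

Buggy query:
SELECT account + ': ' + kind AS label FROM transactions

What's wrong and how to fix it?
Bug: SQLite uses || for string concatenation; + coerces text to numbers (yielding 0)

Fix: Use the || operator for string concatenation

Corrected query:
SELECT account || ': ' || kind AS label FROM transactions

Result:
label            
-----------------
ACC-101: refund  
ACC-103: refund  
ACC-106: transfer
ACC-104: payment 
ACC-103: fee     
ACC-103: fee     
ACC-104: deposit 
ACC-101: transfer
ACC-103: refund  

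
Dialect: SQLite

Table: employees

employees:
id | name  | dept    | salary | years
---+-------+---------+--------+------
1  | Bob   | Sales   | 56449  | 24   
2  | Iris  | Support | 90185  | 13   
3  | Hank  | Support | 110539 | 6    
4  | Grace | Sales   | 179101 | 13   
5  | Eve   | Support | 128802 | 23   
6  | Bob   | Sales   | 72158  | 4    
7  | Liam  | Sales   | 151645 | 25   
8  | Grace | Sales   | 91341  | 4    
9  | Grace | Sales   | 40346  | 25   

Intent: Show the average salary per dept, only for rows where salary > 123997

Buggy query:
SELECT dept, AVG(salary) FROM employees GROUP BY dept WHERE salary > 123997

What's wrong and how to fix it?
Bug: Row-level WHERE must come before GROUP BY in the clause order

Fix: Move the WHERE clause before GROUP BY

Corrected query:
SELECT dept, AVG(salary) FROM employees WHERE salary > 123997 GROUP BY dept

Result:
dept    | AVG(salary)
--------+------------
Sales   | 165373     
Support | 128802     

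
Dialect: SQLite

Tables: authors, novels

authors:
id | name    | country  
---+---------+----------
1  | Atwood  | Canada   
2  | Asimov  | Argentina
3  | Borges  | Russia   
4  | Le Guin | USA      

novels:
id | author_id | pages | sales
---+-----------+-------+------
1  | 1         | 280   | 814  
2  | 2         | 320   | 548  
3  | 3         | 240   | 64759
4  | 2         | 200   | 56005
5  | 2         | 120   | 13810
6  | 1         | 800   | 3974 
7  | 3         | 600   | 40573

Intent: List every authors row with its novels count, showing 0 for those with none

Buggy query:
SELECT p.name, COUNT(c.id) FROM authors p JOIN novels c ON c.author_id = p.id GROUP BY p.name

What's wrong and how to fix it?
Bug: INNER JOIN drops authors rows that have no matching novels rows

Fix: Use LEFT JOIN so parents without children still appear (COUNT(c.id) gives 0)

Corrected query:
SELECT p.name, COUNT(c.id) FROM authors p LEFT JOIN novels c ON c.author_id = p.id GROUP BY p.name

Result:
name    | COUNT(c.id)
--------+------------
Asimov  | 3          
Atwood  | 2          
Borges  | 2          
Le Guin | 0          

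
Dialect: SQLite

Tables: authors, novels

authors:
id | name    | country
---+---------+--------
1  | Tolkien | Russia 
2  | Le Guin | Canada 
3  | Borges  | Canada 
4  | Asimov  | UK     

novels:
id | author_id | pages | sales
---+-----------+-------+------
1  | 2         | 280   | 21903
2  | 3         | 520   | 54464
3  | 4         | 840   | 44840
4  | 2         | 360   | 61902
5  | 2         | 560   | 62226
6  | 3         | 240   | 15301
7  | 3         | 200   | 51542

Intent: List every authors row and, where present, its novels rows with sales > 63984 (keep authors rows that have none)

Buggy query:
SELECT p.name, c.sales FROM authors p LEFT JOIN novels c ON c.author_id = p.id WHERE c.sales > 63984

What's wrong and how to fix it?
Bug: A WHERE condition on the right-hand table after LEFT JOIN drops unmatched parents

Fix: Put 'c.sales > 63984' in the JOIN's ON clause instead of WHERE

Corrected query:
SELECT p.name, c.sales FROM authors p LEFT JOIN novels c ON c.author_id = p.id AND c.sales > 63984

Result:
name    | sales
--------+------
Tolkien | NULL 
Le Guin | NULL 
Borges  | NULL 
Asimov  | NULL 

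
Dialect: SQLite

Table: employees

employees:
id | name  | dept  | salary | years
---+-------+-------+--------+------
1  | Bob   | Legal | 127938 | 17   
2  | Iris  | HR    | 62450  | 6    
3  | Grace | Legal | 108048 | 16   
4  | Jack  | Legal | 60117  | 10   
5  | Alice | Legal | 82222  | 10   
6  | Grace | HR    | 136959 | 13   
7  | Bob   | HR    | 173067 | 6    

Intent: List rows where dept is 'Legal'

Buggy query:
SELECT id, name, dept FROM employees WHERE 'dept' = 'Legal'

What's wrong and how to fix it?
Bug: 'dept' in single quotes is a string literal, not the column; the comparison is literal-vs-literal and never true

Fix: Reference the column as dept without single quotes

Corrected query:
SELECT id, name, dept FROM employees WHERE dept = 'Legal'

Result:
id | name  | dept 
---+-------+------
1  | Bob   | Legal
3  | Grace | Legal
4  | Jack  | Legal
5  | Alice | Legal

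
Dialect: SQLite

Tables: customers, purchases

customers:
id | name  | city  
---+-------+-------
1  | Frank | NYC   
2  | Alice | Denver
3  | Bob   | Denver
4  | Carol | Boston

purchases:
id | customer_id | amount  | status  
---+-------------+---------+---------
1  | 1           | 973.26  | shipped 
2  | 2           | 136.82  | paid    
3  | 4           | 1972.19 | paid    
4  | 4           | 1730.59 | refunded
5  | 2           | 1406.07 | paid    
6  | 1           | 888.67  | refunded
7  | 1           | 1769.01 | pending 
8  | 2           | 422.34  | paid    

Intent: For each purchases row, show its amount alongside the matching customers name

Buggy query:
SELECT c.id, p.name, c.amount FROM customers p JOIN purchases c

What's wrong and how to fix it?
Bug: JOIN with no ON clause produces a cartesian product; every purchases row pairs with every customers row

Fix: Add ON c.customer_id = p.id to the JOIN

Corrected query:
SELECT c.id, p.name, c.amount FROM customers p JOIN purchases c ON c.customer_id = p.id

Result:
id | name  | amount 
---+-------+--------
1  | Frank | 973.26 
2  | Alice | 136.82 
3  | Carol | 1972.19
4  | Carol | 1730.59
5  | Alice | 1406.07
6  | Frank | 888.67 
7  | Frank | 1769.01
8  | Alice | 422.34 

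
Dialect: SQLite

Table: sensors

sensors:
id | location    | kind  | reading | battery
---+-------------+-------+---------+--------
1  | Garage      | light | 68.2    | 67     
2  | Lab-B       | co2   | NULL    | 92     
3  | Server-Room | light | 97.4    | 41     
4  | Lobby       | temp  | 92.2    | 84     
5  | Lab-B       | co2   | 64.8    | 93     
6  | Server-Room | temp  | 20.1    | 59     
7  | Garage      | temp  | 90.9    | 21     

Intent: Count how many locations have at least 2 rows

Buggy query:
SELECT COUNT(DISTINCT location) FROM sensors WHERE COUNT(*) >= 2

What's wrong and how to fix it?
Bug: COUNT(*) cannot appear in WHERE; the per-group count doesn't exist yet

Fix: Use a subquery that GROUPs and filters with HAVING, then count its rows

Corrected query:
SELECT COUNT(*) FROM (SELECT location FROM sensors GROUP BY location HAVING COUNT(*) >= 2)

Result:
COUNT(*)
--------
3       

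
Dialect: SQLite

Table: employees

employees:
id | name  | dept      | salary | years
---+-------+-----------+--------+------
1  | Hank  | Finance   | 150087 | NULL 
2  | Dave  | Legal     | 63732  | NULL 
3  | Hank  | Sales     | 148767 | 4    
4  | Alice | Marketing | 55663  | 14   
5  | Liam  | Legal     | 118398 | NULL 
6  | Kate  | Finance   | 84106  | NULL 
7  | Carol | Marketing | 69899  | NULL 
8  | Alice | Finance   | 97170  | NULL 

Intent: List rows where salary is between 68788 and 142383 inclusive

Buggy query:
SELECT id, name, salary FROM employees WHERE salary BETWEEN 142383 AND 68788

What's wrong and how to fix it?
Bug: The bounds are reversed; BETWEEN a AND b requires a <= b to match anything

Fix: Swap the bounds so the smaller value comes first

Corrected query:
SELECT id, name, salary FROM employees WHERE salary BETWEEN 68788 AND 142383

Result:
id | name  | salary
---+-------+-------
5  | Liam  | 118398
6  | Kate  | 84106 
7  | Carol | 69899 
8  | Alice | 97170 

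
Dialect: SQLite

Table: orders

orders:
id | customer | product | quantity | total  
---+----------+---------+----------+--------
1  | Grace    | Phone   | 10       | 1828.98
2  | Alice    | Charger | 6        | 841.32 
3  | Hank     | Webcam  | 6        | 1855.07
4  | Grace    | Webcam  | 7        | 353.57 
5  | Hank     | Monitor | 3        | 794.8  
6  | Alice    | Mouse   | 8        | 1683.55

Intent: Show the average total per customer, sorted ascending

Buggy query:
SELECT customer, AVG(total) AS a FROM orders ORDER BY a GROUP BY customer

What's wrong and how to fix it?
Bug: ORDER BY appears before GROUP BY; SQL clause order requires GROUP BY first

Fix: Reorder: SELECT … FROM … GROUP BY … ORDER BY …

Corrected query:
SELECT customer, AVG(total) AS a FROM orders GROUP BY customer ORDER BY a

Result:
customer | a       
---------+---------
Grace    | 1091.275
Alice    | 1262.435
Hank     | 1324.935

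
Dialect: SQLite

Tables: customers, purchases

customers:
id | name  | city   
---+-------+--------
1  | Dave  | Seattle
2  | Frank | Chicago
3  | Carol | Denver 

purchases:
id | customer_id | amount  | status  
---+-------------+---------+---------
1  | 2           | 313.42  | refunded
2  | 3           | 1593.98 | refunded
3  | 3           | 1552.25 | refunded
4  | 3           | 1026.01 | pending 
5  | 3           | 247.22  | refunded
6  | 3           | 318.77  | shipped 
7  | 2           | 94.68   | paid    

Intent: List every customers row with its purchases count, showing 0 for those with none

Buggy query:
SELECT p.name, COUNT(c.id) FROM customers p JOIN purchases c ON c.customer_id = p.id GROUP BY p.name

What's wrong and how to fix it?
Bug: An inner join excludes parents with zero children

Fix: Switch to LEFT JOIN to retain unmatched parent rows

Corrected query:
SELECT p.name, COUNT(c.id) FROM customers p LEFT JOIN purchases c ON c.customer_id = p.id GROUP BY p.name

Result:
name  | COUNT(c.id)
------+------------
Carol | 5          
Dave  | 0          
Frank | 2          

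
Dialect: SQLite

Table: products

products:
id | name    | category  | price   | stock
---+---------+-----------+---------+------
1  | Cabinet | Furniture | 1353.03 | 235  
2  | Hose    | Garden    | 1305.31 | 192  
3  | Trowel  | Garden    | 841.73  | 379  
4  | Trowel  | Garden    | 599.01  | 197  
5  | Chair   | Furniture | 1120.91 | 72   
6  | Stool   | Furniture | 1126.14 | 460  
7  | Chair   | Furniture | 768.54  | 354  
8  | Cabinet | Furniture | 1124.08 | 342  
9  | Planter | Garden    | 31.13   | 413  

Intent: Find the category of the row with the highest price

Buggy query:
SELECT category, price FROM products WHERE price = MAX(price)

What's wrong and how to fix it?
Bug: MAX(price) is an aggregate and cannot be used directly in WHERE

Fix: Wrap MAX in a scalar subquery so WHERE compares against a single value

Corrected query:
SELECT category, price FROM products WHERE price = (SELECT MAX(price) FROM products)

Result:
category  | price  
----------+--------
Furniture | 1353.03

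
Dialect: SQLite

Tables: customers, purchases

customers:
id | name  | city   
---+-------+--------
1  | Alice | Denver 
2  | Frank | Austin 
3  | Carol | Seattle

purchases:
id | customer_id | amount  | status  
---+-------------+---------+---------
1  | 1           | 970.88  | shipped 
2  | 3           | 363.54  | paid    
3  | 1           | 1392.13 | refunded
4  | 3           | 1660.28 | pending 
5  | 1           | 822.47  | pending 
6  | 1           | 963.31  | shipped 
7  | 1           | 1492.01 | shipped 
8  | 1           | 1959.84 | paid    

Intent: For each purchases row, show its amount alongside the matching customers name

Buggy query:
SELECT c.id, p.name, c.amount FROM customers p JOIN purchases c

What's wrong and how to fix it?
Bug: JOIN with no ON clause produces a cartesian product; every purchases row pairs with every customers row

Fix: Specify the join condition linking the foreign key to the parent id

Corrected query:
SELECT c.id, p.name, c.amount FROM customers p JOIN purchases c ON c.customer_id = p.id

Result:
id | name  | amount 
---+-------+--------
1  | Alice | 970.88 
2  | Carol | 363.54 
3  | Alice | 1392.13
4  | Carol | 1660.28
5  | Alice | 822.47 
6  | Alice | 963.31 
7  | Alice | 1492.01
8  | Alice | 1959.84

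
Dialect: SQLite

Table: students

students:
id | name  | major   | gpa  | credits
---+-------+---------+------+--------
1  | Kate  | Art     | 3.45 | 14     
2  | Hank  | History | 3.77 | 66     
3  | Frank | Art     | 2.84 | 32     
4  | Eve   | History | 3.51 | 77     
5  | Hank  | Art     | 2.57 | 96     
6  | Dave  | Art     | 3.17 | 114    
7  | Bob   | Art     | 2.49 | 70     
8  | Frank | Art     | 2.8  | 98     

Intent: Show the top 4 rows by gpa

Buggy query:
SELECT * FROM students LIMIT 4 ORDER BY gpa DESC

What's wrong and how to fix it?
Bug: ORDER BY cannot follow LIMIT; LIMIT is the final clause

Fix: Swap the clauses: ORDER BY first, then LIMIT

Corrected query:
SELECT * FROM students ORDER BY gpa DESC LIMIT 4

Result:
id | name | major   | gpa  | credits
---+------+---------+------+--------
2  | Hank | History | 3.77 | 66     
4  | Eve  | History | 3.51 | 77     
1  | Kate | Art     | 3.45 | 14     
6  | Dave | Art     | 3.17 | 114    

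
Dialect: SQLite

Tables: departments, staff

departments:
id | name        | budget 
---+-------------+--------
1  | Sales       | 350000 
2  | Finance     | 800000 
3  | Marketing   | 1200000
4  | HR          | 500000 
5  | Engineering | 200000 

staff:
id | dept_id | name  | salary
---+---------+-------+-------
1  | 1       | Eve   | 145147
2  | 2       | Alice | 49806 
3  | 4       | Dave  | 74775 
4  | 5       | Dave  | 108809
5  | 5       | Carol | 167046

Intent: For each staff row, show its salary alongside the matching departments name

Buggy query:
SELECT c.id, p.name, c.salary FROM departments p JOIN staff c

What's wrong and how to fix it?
Bug: Missing join condition: each staff row is matched to all departments rows instead of just its own

Fix: Add ON c.dept_id = p.id to the JOIN

Corrected query:
SELECT c.id, p.name, c.salary FROM departments p JOIN staff c ON c.dept_id = p.id

Result:
id | name        | salary
---+-------------+-------
1  | Sales       | 145147
2  | Finance     | 49806 
3  | HR          | 74775 
4  | Engineering | 108809
5  | Engineering | 167046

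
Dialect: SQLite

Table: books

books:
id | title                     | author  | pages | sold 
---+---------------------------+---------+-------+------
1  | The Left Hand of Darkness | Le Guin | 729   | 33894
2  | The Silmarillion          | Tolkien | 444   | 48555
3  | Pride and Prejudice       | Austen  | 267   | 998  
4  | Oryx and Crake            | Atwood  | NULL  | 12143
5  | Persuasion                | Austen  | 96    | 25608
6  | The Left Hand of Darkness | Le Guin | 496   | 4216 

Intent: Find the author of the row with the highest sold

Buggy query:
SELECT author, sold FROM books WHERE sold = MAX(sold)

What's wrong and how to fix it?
Bug: MAX(sold) is an aggregate and cannot be used directly in WHERE

Fix: Wrap MAX in a scalar subquery so WHERE compares against a single value

Corrected query:
SELECT author, sold FROM books WHERE sold = (SELECT MAX(sold) FROM books)

Result:
author  | sold 
--------+------
Tolkien | 48555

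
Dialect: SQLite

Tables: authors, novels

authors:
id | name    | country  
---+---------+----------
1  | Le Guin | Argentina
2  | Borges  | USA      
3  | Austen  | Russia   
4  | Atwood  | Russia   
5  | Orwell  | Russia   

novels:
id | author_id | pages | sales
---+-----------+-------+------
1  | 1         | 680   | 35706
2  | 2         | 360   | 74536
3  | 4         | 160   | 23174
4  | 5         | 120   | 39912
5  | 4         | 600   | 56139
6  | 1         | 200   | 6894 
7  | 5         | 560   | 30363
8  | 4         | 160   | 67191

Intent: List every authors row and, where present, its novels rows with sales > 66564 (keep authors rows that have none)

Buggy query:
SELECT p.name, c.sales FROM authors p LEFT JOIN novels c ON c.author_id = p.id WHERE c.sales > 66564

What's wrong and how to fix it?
Bug: Filtering c.sales in WHERE discards the NULL rows produced by LEFT JOIN, turning it into an inner join

Fix: Put 'c.sales > 66564' in the JOIN's ON clause instead of WHERE

Corrected query:
SELECT p.name, c.sales FROM authors p LEFT JOIN novels c ON c.author_id = p.id AND c.sales > 66564

Result:
name    | sales
--------+------
Le Guin | NULL 
Borges  | 74536
Austen  | NULL 
Atwood  | 67191
Orwell  | NULL 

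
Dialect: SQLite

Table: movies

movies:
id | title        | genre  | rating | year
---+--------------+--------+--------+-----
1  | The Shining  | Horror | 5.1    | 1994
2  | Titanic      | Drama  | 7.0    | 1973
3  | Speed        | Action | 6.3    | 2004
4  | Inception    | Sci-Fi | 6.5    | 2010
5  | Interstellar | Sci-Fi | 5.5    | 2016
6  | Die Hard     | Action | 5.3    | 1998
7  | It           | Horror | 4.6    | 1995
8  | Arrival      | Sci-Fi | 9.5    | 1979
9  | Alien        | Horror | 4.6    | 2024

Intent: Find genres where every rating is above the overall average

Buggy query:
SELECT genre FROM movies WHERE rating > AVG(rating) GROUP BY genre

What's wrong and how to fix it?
Bug: AVG() is an aggregate; it can't sit directly in WHERE

Fix: Compute the overall average in a scalar subquery and compare each group's MIN against it in HAVING

Corrected query:
SELECT genre FROM movies GROUP BY genre HAVING MIN(rating) > (SELECT AVG(rating) FROM movies)

Result:
genre
-----
Drama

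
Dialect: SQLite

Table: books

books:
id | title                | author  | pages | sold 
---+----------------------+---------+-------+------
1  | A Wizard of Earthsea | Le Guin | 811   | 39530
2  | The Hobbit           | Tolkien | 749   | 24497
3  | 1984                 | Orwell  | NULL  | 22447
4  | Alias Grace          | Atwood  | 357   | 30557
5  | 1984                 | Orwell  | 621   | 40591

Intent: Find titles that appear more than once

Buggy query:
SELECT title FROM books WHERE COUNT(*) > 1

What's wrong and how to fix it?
Bug: COUNT(*) is an aggregate and cannot be used in WHERE

Fix: GROUP BY title, then filter groups with HAVING COUNT(*) > 1

Corrected query:
SELECT title FROM books GROUP BY title HAVING COUNT(*) > 1

Result:
title
-----
1984 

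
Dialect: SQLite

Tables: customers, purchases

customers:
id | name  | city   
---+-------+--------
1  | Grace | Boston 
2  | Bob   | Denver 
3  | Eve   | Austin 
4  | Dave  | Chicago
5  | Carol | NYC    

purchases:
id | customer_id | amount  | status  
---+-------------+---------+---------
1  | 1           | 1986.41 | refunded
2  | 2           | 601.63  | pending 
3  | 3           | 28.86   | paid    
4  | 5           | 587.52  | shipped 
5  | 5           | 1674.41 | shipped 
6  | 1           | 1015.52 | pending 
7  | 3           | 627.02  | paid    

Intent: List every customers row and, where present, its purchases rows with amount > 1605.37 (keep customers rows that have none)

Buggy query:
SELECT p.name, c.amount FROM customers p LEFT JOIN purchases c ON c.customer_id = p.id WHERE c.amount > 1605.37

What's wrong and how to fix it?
Bug: Filtering c.amount in WHERE discards the NULL rows produced by LEFT JOIN, turning it into an inner join

Fix: Move the right-table condition into the ON clause so unmatched parents are kept

Corrected query:
SELECT p.name, c.amount FROM customers p LEFT JOIN purchases c ON c.customer_id = p.id AND c.amount > 1605.37

Result:
name  | amount 
------+--------
Grace | 1986.41
Bob   | NULL   
Eve   | NULL   
Dave  | NULL   
Carol | 1674.41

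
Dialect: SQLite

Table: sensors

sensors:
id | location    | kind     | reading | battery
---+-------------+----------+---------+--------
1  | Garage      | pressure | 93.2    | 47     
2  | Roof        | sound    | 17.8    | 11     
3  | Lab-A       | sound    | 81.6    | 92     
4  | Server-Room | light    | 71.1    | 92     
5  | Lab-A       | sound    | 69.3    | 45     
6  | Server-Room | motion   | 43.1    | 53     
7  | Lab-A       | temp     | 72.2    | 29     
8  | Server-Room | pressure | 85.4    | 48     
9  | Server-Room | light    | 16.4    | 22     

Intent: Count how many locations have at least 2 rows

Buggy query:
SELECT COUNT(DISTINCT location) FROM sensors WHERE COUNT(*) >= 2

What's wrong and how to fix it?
Bug: WHERE filters individual rows, not groups, so a group-level COUNT is invalid there

Fix: Use a subquery that GROUPs and filters with HAVING, then count its rows

Corrected query:
SELECT COUNT(*) FROM (SELECT location FROM sensors GROUP BY location HAVING COUNT(*) >= 2)

Result:
COUNT(*)
--------
2       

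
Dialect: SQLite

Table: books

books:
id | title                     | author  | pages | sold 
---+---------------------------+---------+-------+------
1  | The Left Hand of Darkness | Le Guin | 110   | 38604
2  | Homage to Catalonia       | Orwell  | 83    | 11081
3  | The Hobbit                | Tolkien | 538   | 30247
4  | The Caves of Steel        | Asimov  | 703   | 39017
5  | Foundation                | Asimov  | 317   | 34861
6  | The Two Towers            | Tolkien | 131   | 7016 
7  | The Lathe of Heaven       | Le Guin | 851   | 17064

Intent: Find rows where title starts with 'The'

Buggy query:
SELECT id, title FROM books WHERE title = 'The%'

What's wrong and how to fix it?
Bug: '=' compares the literal string including the % character; pattern matching needs LIKE

Fix: Replace '=' with LIKE so 'The%' is treated as a pattern

Corrected query:
SELECT id, title FROM books WHERE title LIKE 'The%'

Result:
id | title                    
---+--------------------------
1  | The Left Hand of Darkness
3  | The Hobbit               
4  | The Caves of Steel       
6  | The Two Towers           
7  | The Lathe of Heaven      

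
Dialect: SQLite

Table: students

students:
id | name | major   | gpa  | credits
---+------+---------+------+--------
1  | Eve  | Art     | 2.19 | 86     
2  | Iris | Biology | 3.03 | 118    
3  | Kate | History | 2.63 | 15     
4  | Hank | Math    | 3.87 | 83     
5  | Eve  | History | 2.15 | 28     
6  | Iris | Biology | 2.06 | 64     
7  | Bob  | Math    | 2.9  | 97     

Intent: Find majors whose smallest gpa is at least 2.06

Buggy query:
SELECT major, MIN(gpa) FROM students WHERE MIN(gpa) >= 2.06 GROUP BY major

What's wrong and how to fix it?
Bug: Aggregates like MIN are computed per group after WHERE runs

Fix: Use HAVING for the per-group MIN condition

Corrected query:
SELECT major, MIN(gpa) FROM students GROUP BY major HAVING MIN(gpa) >= 2.06

Result:
major   | MIN(gpa)
--------+---------
Art     | 2.19    
Biology | 2.06    
History | 2.15    
Math    | 2.9     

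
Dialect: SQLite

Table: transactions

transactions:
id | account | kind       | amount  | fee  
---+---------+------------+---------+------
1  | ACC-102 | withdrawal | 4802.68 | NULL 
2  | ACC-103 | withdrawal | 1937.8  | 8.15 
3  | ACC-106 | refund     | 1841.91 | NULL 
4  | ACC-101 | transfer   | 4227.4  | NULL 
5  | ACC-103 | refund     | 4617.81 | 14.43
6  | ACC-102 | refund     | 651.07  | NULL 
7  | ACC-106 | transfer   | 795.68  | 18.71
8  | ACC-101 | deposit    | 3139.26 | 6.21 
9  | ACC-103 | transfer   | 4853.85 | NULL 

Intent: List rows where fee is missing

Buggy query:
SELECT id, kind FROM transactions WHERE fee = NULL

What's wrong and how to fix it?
Bug: Comparing to NULL with '=' never matches; NULL = NULL is unknown, not true

Fix: Use IS NULL to test for NULL

Corrected query:
SELECT id, kind FROM transactions WHERE fee IS NULL

Result:
id | kind      
---+-----------
1  | withdrawal
3  | refund    
4  | transfer  
6  | refund    
9  | transfer  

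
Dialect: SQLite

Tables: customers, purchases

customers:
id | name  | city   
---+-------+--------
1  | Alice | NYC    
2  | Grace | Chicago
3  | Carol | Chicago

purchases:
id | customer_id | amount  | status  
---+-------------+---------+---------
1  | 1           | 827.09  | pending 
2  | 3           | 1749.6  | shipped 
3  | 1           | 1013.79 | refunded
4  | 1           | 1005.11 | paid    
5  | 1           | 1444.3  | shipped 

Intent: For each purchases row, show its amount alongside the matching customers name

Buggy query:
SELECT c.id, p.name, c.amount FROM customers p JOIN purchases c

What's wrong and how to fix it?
Bug: JOIN with no ON clause produces a cartesian product; every purchases row pairs with every customers row

Fix: Add ON c.customer_id = p.id to the JOIN

Corrected query:
SELECT c.id, p.name, c.amount FROM customers p JOIN purchases c ON c.customer_id = p.id

Result:
id | name  | amount 
---+-------+--------
1  | Alice | 827.09 
2  | Carol | 1749.6 
3  | Alice | 1013.79
4  | Alice | 1005.11
5  | Alice | 1444.3 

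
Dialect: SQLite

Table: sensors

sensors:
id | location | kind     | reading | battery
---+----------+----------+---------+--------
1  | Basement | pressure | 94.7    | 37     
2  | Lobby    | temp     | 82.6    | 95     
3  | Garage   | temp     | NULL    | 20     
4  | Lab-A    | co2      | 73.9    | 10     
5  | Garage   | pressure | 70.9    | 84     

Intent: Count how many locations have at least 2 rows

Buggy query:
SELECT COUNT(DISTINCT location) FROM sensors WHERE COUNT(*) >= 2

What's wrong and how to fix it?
Bug: COUNT(*) cannot appear in WHERE; the per-group count doesn't exist yet

Fix: Use a subquery that GROUPs and filters with HAVING, then count its rows

Corrected query:
SELECT COUNT(*) FROM (SELECT location FROM sensors GROUP BY location HAVING COUNT(*) >= 2)

Result:
COUNT(*)
--------
1       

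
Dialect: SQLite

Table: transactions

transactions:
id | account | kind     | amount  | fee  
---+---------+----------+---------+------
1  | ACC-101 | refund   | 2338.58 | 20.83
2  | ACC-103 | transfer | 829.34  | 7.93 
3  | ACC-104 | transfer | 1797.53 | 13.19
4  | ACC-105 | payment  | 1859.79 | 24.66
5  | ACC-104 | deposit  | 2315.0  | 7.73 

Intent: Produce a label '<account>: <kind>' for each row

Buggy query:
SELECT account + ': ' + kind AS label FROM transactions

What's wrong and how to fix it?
Bug: SQLite uses || for string concatenation; + coerces text to numbers (yielding 0)

Fix: Replace + with || to concatenate text

Corrected query:
SELECT account || ': ' || kind AS label FROM transactions

Result:
label            
-----------------
ACC-101: refund  
ACC-103: transfer
ACC-104: transfer
ACC-105: payment 
ACC-104: deposit 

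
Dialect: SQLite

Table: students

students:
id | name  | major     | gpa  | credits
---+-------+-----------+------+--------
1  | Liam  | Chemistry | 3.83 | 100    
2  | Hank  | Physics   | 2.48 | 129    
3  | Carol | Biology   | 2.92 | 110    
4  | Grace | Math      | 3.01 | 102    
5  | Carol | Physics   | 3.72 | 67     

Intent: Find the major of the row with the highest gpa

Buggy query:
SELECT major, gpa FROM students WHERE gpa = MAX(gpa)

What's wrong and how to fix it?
Bug: WHERE is evaluated per row; an aggregate over the whole table isn't defined there

Fix: Use a subquery: WHERE gpa = (SELECT MAX(gpa) FROM students)

Corrected query:
SELECT major, gpa FROM students WHERE gpa = (SELECT MAX(gpa) FROM students)

Result:
major     | gpa 
----------+-----
Chemistry | 3.83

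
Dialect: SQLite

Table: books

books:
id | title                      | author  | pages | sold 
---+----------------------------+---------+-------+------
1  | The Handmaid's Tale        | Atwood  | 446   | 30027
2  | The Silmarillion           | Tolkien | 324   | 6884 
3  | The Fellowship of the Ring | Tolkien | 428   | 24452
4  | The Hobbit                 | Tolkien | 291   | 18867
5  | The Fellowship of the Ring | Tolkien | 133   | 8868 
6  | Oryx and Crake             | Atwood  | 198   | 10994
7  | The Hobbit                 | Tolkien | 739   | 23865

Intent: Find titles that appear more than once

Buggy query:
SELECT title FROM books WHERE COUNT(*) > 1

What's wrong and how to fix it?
Bug: COUNT(*) is an aggregate and cannot be used in WHERE

Fix: GROUP BY title, then filter groups with HAVING COUNT(*) > 1

Corrected query:
SELECT title FROM books GROUP BY title HAVING COUNT(*) > 1

Result:
title                     
--------------------------
The Fellowship of the Ring
The Hobbit                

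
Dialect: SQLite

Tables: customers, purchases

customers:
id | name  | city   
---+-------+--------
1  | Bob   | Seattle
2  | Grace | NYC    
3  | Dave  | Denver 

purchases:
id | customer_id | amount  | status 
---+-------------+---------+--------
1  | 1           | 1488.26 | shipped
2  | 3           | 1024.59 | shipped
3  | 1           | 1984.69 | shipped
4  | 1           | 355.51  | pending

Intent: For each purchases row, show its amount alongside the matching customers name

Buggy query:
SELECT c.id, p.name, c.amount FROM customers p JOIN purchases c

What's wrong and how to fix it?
Bug: Missing join condition: each purchases row is matched to all customers rows instead of just its own

Fix: Add ON c.customer_id = p.id to the JOIN

Corrected query:
SELECT c.id, p.name, c.amount FROM customers p JOIN purchases c ON c.customer_id = p.id

Result:
id | name | amount 
---+------+--------
1  | Bob  | 1488.26
2  | Dave | 1024.59
3  | Bob  | 1984.69
4  | Bob  | 355.51 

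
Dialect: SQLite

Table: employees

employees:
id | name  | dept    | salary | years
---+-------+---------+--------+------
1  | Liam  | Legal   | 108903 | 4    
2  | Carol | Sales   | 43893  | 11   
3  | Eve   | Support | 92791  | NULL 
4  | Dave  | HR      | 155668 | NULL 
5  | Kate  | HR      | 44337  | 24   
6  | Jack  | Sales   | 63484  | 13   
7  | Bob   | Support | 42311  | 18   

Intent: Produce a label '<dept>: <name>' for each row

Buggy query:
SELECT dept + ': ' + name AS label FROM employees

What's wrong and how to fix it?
Bug: '+' is numeric addition; on text columns SQLite converts them to 0 instead of concatenating

Fix: Use the || operator for string concatenation

Corrected query:
SELECT dept || ': ' || name AS label FROM employees

Result:
label       
------------
Legal: Liam 
Sales: Carol
Support: Eve
HR: Dave    
HR: Kate    
Sales: Jack 
Support: Bob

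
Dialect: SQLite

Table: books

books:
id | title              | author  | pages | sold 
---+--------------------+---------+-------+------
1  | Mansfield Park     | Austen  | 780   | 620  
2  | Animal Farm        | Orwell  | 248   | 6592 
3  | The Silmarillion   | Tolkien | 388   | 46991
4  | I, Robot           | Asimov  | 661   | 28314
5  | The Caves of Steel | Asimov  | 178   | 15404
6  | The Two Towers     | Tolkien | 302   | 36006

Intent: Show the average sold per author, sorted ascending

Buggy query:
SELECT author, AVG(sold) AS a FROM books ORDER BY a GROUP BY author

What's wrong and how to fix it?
Bug: GROUP BY must precede ORDER BY

Fix: Reorder: SELECT … FROM … GROUP BY … ORDER BY …

Corrected query:
SELECT author, AVG(sold) AS a FROM books GROUP BY author ORDER BY a

Result:
author  | a      
--------+--------
Austen  | 620    
Orwell  | 6592   
Asimov  | 21859  
Tolkien | 41498.5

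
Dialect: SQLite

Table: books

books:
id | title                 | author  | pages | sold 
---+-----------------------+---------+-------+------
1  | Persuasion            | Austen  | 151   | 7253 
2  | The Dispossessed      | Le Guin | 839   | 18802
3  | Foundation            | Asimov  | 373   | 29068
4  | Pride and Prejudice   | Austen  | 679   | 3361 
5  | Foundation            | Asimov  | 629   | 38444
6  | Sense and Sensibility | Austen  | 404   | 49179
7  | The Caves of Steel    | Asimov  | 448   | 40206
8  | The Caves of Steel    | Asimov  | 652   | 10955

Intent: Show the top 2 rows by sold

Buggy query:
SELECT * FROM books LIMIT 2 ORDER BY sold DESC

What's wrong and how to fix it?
Bug: LIMIT must come after ORDER BY

Fix: Swap the clauses: ORDER BY first, then LIMIT

Corrected query:
SELECT * FROM books ORDER BY sold DESC LIMIT 2

Result:
id | title                 | author | pages | sold 
---+-----------------------+--------+-------+------
6  | Sense and Sensibility | Austen | 404   | 49179
7  | The Caves of Steel    | Asimov | 448   | 40206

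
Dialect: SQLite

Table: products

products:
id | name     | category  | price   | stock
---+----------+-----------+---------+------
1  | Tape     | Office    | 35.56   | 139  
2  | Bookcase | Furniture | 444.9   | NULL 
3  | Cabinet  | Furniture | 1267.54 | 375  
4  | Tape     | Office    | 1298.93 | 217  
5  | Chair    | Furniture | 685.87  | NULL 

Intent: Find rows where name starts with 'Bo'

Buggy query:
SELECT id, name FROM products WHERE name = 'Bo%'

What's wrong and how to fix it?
Bug: Wildcards only work with LIKE; '=' treats '%' as a literal character

Fix: Replace '=' with LIKE so 'Bo%' is treated as a pattern

Corrected query:
SELECT id, name FROM products WHERE name LIKE 'Bo%'

Result:
id | name    
---+---------
2  | Bookcase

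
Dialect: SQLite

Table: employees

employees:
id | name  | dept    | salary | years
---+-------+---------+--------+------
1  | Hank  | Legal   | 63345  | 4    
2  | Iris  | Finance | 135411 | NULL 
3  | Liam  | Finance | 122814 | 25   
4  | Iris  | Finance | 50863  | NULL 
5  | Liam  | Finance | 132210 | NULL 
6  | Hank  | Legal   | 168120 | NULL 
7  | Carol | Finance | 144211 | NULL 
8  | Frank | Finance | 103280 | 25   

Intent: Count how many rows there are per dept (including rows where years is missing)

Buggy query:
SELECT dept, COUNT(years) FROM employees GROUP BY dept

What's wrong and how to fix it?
Bug: COUNT(column) counts non-NULL values only; rows with NULL years aren't counted

Fix: Replace COUNT(years) with COUNT(*)

Corrected query:
SELECT dept, COUNT(*) FROM employees GROUP BY dept

Result:
dept    | COUNT(*)
--------+---------
Finance | 6       
Legal   | 2       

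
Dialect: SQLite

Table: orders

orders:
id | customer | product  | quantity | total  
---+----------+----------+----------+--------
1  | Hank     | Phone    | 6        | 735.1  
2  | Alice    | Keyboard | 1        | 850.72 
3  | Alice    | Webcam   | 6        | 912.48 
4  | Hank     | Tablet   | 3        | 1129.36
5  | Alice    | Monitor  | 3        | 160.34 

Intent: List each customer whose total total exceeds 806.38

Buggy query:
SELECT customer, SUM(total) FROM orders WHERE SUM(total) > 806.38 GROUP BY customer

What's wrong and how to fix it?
Bug: WHERE runs before GROUP BY, so aggregates aren't available there

Fix: Use HAVING (which filters groups after aggregation) instead of WHERE

Corrected query:
SELECT customer, SUM(total) FROM orders GROUP BY customer HAVING SUM(total) > 806.38

Result:
customer | SUM(total)
---------+-----------
Alice    | 1923.54   
Hank     | 1864.46   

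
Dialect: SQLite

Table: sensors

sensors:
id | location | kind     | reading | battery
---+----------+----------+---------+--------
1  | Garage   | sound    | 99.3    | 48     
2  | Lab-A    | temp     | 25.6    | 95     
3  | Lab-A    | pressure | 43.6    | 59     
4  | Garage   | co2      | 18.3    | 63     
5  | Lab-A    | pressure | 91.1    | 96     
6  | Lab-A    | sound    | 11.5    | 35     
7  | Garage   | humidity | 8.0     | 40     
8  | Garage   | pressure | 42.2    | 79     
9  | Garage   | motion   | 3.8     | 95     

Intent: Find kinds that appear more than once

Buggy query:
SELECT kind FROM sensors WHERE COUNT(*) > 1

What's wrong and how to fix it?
Bug: WHERE can't reference COUNT(*); aggregates are computed after WHERE

Fix: Group first, then use HAVING for the count condition

Corrected query:
SELECT kind FROM sensors GROUP BY kind HAVING COUNT(*) > 1

Result:
kind    
--------
pressure
sound   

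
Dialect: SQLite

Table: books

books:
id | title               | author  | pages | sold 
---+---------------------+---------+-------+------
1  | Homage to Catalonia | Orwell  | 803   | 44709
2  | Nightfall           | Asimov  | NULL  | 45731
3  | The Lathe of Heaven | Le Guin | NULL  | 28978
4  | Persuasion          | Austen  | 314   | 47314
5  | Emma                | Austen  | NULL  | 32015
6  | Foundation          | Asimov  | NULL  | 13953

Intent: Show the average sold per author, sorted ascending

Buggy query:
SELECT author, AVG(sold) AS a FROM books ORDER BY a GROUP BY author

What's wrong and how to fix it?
Bug: GROUP BY must precede ORDER BY

Fix: Move ORDER BY to the end, after GROUP BY

Corrected query:
SELECT author, AVG(sold) AS a FROM books GROUP BY author ORDER BY a

Result:
author  | a      
--------+--------
Le Guin | 28978  
Asimov  | 29842  
Austen  | 39664.5
Orwell  | 44709  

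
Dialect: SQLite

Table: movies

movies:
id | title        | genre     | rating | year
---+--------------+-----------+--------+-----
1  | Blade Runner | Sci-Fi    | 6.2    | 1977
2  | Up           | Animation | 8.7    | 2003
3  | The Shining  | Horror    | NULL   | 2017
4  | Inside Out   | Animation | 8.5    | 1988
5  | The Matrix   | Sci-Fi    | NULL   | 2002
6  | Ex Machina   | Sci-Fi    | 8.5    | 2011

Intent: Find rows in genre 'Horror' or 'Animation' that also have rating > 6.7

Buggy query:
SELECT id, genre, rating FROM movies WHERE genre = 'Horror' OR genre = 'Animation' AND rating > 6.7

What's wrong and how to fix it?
Bug: Without parentheses, AND is evaluated before OR, so the rating filter only applies to the 'Animation' branch

Fix: Add parentheses around the OR so the AND applies to both alternatives

Corrected query:
SELECT id, genre, rating FROM movies WHERE (genre = 'Horror' OR genre = 'Animation') AND rating > 6.7

Result:
id | genre     | rating
---+-----------+-------
2  | Animation | 8.7   
4  | Animation | 8.5   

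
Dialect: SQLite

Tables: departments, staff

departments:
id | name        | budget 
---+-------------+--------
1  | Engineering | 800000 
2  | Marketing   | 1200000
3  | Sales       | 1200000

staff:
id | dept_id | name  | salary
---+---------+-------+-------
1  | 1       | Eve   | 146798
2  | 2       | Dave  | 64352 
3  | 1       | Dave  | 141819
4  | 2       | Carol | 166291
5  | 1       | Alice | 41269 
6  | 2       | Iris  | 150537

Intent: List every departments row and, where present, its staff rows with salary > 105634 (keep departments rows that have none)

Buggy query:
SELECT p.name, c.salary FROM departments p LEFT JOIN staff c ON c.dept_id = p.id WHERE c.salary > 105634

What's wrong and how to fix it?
Bug: Filtering c.salary in WHERE discards the NULL rows produced by LEFT JOIN, turning it into an inner join

Fix: Put 'c.salary > 105634' in the JOIN's ON clause instead of WHERE

Corrected query:
SELECT p.name, c.salary FROM departments p LEFT JOIN staff c ON c.dept_id = p.id AND c.salary > 105634

Result:
name        | salary
------------+-------
Engineering | 141819
Engineering | 146798
Marketing   | 150537
Marketing   | 166291
Sales       | NULL  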